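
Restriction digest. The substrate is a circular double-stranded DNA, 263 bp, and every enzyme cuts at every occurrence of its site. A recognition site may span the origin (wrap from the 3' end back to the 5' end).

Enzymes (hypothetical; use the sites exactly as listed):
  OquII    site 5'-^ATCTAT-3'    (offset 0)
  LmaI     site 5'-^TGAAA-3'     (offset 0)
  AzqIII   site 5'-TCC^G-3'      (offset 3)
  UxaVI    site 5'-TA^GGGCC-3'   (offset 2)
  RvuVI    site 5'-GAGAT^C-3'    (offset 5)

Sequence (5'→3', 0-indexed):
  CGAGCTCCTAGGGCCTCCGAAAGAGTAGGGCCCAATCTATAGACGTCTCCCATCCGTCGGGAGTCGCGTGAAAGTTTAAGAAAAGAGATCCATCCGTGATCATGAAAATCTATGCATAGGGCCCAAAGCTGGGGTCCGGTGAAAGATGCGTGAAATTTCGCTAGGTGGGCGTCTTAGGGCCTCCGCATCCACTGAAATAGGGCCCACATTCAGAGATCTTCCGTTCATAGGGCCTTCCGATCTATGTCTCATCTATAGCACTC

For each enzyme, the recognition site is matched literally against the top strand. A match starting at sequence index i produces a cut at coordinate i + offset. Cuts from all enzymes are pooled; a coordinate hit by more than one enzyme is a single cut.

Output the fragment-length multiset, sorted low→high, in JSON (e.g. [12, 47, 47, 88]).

Per-enzyme occurrences:
  OquII ATCTAT/0: at [34, 107, 239, 250] ⇒ [34, 107, 239, 250]
  LmaI TGAAA/0: at [68, 102, 139, 150, 192] ⇒ [68, 102, 139, 150, 192]
  AzqIII TCCG/3: at [15, 52, 92, 134, 181, 219, 235, 261] ⇒ [1, 18, 55, 95, 137, 184, 222, 238]
  UxaVI TAGGGCC/2: at [8, 25, 116, 174, 197, 227] ⇒ [10, 27, 118, 176, 199, 229]
  RvuVI GAGATC/5: at [84, 212] ⇒ [89, 217]

Pooled cuts: [1, 10, 18, 27, 34, 55, 68, 89, 95, 102, 107, 118, 137, 139, 150, 176, 184, 192, 199, 217, 222, 229, 238, 239, 250]

Fragment lengths:
  1→10: 9 bp
  10→18: 8 bp
  18→27: 9 bp
  27→34: 7 bp
  34→55: 21 bp
  55→68: 13 bp
  68→89: 21 bp
  89→95: 6 bp
  95→102: 7 bp
  102→107: 5 bp
  107→118: 11 bp
  118→137: 19 bp
  137→139: 2 bp
  139→150: 11 bp
  150→176: 26 bp
  176→184: 8 bp
  184→192: 8 bp
  192→199: 7 bp
  199→217: 18 bp
  217→222: 5 bp
  222→229: 7 bp
  229→238: 9 bp
  238→239: 1 bp
  239→250: 11 bp
  250→1 (wrap): 263-250+1 = 14 bp

[1,2,5,5,6,7,7,7,7,8,8,8,9,9,9,11,11,11,13,14,18,19,21,21,26]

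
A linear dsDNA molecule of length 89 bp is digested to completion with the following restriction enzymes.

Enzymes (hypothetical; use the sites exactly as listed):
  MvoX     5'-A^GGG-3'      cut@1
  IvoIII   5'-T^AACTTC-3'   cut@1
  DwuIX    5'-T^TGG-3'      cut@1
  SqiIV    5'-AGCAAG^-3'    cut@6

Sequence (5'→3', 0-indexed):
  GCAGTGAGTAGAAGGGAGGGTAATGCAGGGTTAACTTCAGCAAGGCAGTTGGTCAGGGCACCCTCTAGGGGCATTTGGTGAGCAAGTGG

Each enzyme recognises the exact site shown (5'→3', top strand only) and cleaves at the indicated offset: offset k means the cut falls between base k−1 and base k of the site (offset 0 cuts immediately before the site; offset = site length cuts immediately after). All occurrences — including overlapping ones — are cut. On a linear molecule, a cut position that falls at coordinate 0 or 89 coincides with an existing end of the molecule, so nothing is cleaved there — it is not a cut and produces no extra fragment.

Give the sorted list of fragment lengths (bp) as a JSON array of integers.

[3,4,5,5,6,8,10,11,12,12,13]

Scan for sites:
  MvoX AGGG/1: at [12, 16, 26, 54, 66] ⇒ [13, 17, 27, 55, 67]
  IvoIII TAACTTC/1: at [31] ⇒ [32]
  DwuIX TTGG/1: at [48, 74] ⇒ [49, 75]
  SqiIV AGCAAG/6: at [38, 80] ⇒ [44, 86]

All cut coordinates (distinct, sorted): [13, 17, 27, 32, 44, 49, 55, 67, 75, 86]

Fragment lengths:
  [0,13): 13 bp
  [13,17): 4 bp
  [17,27): 10 bp
  [27,32): 5 bp
  [32,44): 12 bp
  [44,49): 5 bp
  [49,55): 6 bp
  [55,67): 12 bp
  [67,75): 8 bp
  [75,86): 11 bp
  [86,89): 3 bp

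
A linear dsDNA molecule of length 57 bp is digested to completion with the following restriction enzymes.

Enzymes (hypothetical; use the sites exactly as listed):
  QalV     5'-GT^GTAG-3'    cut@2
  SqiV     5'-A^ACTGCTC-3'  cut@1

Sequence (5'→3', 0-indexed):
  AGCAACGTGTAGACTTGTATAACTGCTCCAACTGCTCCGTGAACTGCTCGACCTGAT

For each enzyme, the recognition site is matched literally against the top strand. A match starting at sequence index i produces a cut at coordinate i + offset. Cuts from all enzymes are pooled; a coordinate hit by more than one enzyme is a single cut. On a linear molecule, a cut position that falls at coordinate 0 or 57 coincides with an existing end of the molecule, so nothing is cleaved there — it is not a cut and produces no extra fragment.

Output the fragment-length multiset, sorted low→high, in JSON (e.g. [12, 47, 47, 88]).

[8,9,12,13,15]

Per-enzyme occurrences:
  QalV GTGTAG/2: at [6] ⇒ [8]
  SqiV AACTGCTC/1: at [20, 29, 41] ⇒ [21, 30, 42]

All cut coordinates (distinct, sorted): [8, 21, 30, 42]

Fragment lengths:
  [0,8): 8 bp
  [8,21): 13 bp
  [21,30): 9 bp
  [30,42): 12 bp
  [42,57): 15 bp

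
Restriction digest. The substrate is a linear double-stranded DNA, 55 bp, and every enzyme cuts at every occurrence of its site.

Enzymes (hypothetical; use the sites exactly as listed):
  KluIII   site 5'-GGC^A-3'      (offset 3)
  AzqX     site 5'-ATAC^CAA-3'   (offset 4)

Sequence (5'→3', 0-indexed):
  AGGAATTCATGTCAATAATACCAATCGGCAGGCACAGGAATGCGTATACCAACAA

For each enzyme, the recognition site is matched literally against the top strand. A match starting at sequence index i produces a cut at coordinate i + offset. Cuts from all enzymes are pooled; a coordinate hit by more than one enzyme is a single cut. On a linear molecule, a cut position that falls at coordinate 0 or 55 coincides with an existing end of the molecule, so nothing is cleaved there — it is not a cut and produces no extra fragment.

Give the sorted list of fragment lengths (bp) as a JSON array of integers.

[4,6,8,16,21]

Scan for sites:
  KluIII (GGCA, off=3): starts [26, 30] → cuts [29, 33]
  AzqX (ATACCAA, off=4): starts [17, 45] → cuts [21, 49]

All cut coordinates (distinct, sorted): [21, 29, 33, 49]

Fragment lengths:
  [0,21): 21 bp
  [21,29): 8 bp
  [29,33): 4 bp
  [33,49): 16 bp
  [49,55): 6 bp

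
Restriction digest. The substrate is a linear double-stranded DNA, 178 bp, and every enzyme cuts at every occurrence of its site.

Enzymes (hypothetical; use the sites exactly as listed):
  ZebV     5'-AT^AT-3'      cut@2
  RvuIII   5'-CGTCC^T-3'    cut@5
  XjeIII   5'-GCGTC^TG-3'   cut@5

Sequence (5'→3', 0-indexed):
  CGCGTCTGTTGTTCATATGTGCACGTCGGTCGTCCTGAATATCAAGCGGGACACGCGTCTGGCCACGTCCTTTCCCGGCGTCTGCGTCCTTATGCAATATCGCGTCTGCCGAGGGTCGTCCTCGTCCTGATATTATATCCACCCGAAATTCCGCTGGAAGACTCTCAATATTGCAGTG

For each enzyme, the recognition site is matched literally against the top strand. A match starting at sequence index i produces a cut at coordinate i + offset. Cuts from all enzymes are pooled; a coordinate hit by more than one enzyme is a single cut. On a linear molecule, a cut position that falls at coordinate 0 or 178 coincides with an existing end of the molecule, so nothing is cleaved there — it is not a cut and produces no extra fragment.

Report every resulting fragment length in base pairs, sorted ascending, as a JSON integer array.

[4,5,5,6,6,7,8,9,9,10,11,12,15,19,19,33]

Scan for sites:
  ZebV ATAT/2: at [14, 38, 96, 129, 134, 167] ⇒ [16, 40, 98, 131, 136, 169]
  RvuIII CGTCCT/5: at [30, 65, 84, 116, 122] ⇒ [35, 70, 89, 121, 127]
  XjeIII GCGTCTG/5: at [1, 54, 77, 101] ⇒ [6, 59, 82, 106]

All cut coordinates (distinct, sorted): [6, 16, 35, 40, 59, 70, 82, 89, 98, 106, 121, 127, 131, 136, 169]

Fragments:
  [0,6): 6 bp
  [6,16): 10 bp
  [16,35): 19 bp
  [35,40): 5 bp
  [40,59): 19 bp
  [59,70): 11 bp
  [70,82): 12 bp
  [82,89): 7 bp
  [89,98): 9 bp
  [98,106): 8 bp
  [106,121): 15 bp
  [121,127): 6 bp
  [127,131): 4 bp
  [131,136): 5 bp
  [136,169): 33 bp
  [169,178): 9 bp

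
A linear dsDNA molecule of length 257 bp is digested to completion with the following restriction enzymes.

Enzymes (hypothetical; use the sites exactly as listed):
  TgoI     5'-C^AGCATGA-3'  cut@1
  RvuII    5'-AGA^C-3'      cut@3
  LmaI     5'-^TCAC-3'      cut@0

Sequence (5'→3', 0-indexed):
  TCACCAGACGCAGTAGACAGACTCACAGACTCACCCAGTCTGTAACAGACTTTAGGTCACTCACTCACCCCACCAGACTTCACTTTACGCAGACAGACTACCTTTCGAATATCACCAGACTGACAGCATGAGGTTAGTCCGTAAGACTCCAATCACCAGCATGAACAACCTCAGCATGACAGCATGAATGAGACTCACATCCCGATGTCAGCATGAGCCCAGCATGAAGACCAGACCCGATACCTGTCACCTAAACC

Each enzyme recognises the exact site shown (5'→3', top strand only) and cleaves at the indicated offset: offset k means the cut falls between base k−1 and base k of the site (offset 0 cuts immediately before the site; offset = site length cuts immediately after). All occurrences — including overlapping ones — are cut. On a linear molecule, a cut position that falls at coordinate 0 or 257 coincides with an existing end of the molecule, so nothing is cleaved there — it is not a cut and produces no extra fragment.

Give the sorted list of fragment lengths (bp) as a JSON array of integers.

Per-enzyme occurrences:
  TgoI (CAGCATGA, off=1): starts [123, 156, 171, 179, 208, 219] → cuts [124, 157, 172, 180, 209, 220]
  RvuII (AGAC, off=3): starts [5, 14, 18, 26, 46, 74, 90, 94, 116, 143, 190, 227, 232] → cuts [8, 17, 21, 29, 49, 77, 93, 97, 119, 146, 193, 230, 235]
  LmaI (TCAC, off=0): starts [0, 22, 30, 56, 60, 64, 79, 111, 152, 194, 246] → cuts [22, 30, 56, 60, 64, 79, 111, 152, 194, 246] (position 0 is a terminus of the linear molecule — no cut)

All cut coordinates (distinct, sorted): [8, 17, 21, 22, 29, 30, 49, 56, 60, 64, 77, 79, 93, 97, 111, 119, 124, 146, 152, 157, 172, 180, 193, 194, 209, 220, 230, 235, 246]

Fragment lengths:
  [0,8): 8 bp
  [8,17): 9 bp
  [17,21): 4 bp
  [21,22): 1 bp
  [22,29): 7 bp
  [29,30): 1 bp
  [30,49): 19 bp
  [49,56): 7 bp
  [56,60): 4 bp
  [60,64): 4 bp
  [64,77): 13 bp
  [77,79): 2 bp
  [79,93): 14 bp
  [93,97): 4 bp
  [97,111): 14 bp
  [111,119): 8 bp
  [119,124): 5 bp
  [124,146): 22 bp
  [146,152): 6 bp
  [152,157): 5 bp
  [157,172): 15 bp
  [172,180): 8 bp
  [180,193): 13 bp
  [193,194): 1 bp
  [194,209): 15 bp
  [209,220): 11 bp
  [220,230): 10 bp
  [230,235): 5 bp
  [235,246): 11 bp
  [246,257): 11 bp

[1,1,1,2,4,4,4,4,5,5,5,6,7,7,8,8,8,9,10,11,11,11,13,13,14,14,15,15,19,22]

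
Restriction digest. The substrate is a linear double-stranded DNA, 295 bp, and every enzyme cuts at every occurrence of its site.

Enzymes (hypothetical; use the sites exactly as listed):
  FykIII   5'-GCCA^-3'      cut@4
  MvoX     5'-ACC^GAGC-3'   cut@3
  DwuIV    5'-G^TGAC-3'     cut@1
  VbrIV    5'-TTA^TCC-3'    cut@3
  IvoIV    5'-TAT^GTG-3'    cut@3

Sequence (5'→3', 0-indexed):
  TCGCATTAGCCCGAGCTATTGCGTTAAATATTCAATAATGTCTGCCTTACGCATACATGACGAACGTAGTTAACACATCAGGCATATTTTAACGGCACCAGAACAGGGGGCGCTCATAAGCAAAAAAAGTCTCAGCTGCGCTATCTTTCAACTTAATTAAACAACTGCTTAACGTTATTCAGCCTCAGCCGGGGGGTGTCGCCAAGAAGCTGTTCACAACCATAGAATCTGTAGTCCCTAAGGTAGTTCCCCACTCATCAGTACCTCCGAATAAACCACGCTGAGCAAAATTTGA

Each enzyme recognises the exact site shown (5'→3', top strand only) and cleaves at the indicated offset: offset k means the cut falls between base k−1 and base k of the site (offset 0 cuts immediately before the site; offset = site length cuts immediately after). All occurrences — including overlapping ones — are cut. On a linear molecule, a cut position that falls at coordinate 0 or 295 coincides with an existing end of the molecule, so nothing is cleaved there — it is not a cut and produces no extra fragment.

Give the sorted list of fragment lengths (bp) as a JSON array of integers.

[91,204]

Scan for sites:
  FykIII (GCCA, off=4): starts [200] → cuts [204]
  MvoX (ACCGAGC, off=3): no sites
  DwuIV (GTGAC, off=1): no sites
  VbrIV (TTATCC, off=3): no sites
  IvoIV (TATGTG, off=3): no sites

All cut coordinates (distinct, sorted): [204]

Fragment lengths:
  [0,204): 204 bp
  [204,295): 91 bp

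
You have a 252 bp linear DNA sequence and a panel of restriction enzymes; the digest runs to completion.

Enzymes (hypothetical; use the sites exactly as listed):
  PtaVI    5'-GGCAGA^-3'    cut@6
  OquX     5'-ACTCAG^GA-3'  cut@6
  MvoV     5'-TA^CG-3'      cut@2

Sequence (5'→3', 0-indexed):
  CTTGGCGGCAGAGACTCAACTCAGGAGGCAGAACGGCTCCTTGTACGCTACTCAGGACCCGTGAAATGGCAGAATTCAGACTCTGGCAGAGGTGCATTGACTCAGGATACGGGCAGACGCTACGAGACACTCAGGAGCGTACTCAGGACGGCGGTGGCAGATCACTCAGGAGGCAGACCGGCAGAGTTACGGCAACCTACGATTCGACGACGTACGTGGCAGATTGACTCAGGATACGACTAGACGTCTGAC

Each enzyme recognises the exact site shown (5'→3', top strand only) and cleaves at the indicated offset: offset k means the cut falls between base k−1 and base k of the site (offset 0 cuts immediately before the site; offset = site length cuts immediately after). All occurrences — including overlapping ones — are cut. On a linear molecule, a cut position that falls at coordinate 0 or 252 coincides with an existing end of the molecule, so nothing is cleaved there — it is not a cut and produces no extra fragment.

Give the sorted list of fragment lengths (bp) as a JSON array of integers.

[4,4,4,5,8,8,8,8,8,9,9,10,10,12,12,12,12,13,15,15,15,16,17,18]

Scan for sites:
  PtaVI GGCAGA/6: at [6, 26, 67, 84, 111, 155, 171, 179, 217] ⇒ [12, 32, 73, 90, 117, 161, 177, 185, 223]
  OquX ACTCAGGA/6: at [18, 49, 99, 128, 140, 163, 226] ⇒ [24, 55, 105, 134, 146, 169, 232]
  MvoV TACG/2: at [43, 107, 120, 187, 197, 212, 234] ⇒ [45, 109, 122, 189, 199, 214, 236]

Pooled cuts: [12, 24, 32, 45, 55, 73, 90, 105, 109, 117, 122, 134, 146, 161, 169, 177, 185, 189, 199, 214, 223, 232, 236]

Fragment lengths:
  [0,12): 12 bp
  [12,24): 12 bp
  [24,32): 8 bp
  [32,45): 13 bp
  [45,55): 10 bp
  [55,73): 18 bp
  [73,90): 17 bp
  [90,105): 15 bp
  [105,109): 4 bp
  [109,117): 8 bp
  [117,122): 5 bp
  [122,134): 12 bp
  [134,146): 12 bp
  [146,161): 15 bp
  [161,169): 8 bp
  [169,177): 8 bp
  [177,185): 8 bp
  [185,189): 4 bp
  [189,199): 10 bp
  [199,214): 15 bp
  [214,223): 9 bp
  [223,232): 9 bp
  [232,236): 4 bp
  [236,252): 16 bp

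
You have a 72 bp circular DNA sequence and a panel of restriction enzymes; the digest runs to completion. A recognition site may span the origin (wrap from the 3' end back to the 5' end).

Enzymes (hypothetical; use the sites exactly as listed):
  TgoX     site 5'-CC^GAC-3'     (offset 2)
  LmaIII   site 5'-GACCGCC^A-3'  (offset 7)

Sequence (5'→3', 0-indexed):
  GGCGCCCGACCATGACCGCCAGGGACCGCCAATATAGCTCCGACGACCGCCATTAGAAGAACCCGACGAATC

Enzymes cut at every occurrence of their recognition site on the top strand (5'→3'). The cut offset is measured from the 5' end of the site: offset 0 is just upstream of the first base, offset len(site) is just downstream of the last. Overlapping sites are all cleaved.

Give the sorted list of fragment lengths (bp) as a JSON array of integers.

Scan for sites:
  TgoX CCGAC/2: at [5, 39, 62] ⇒ [7, 41, 64]
  LmaIII GACCGCCA/7: at [13, 23, 44] ⇒ [20, 30, 51]

All cut coordinates (distinct, sorted): [7, 20, 30, 41, 51, 64]

Fragments:
  7→20: 13 bp
  20→30: 10 bp
  30→41: 11 bp
  41→51: 10 bp
  51→64: 13 bp
  64→7 (wrap): 72-64+7 = 15 bp

[10,10,11,13,13,15]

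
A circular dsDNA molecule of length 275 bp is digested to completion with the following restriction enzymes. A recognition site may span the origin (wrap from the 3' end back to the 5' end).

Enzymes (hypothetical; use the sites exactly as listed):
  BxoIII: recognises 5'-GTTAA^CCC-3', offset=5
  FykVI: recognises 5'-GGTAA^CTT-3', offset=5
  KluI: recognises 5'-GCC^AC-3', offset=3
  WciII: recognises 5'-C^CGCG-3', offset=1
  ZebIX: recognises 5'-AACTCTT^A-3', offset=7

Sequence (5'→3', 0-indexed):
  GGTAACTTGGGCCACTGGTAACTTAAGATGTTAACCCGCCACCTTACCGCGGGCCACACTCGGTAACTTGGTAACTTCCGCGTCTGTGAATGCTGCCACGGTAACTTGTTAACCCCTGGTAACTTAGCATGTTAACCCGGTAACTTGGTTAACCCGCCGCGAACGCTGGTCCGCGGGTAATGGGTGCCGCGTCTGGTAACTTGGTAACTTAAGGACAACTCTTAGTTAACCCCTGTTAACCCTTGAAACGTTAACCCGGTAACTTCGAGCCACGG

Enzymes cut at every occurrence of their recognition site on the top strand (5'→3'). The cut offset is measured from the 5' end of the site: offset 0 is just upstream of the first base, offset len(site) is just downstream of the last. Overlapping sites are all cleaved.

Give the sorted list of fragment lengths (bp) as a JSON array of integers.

Site scan:
  BxoIII (GTTAACCC, off=5): starts [29, 107, 130, 147, 224, 234, 249] → cuts [34, 112, 135, 152, 229, 239, 254]
  FykVI (GGTAACTT, off=5): starts [0, 16, 61, 69, 99, 117, 138, 194, 202, 257] → cuts [5, 21, 66, 74, 104, 122, 143, 199, 207, 262]
  KluI (GCCAC, off=3): starts [10, 37, 52, 94, 268] → cuts [13, 40, 55, 97, 271]
  WciII (CCGCG, off=1): starts [46, 77, 156, 170, 186] → cuts [47, 78, 157, 171, 187]
  ZebIX (AACTCTTA, off=7): starts [216] → cuts [223]

Pooled cuts: [5, 13, 21, 34, 40, 47, 55, 66, 74, 78, 97, 104, 112, 122, 135, 143, 152, 157, 171, 187, 199, 207, 223, 229, 239, 254, 262, 271]

Fragment lengths:
  5→13: 8 bp
  13→21: 8 bp
  21→34: 13 bp
  34→40: 6 bp
  40→47: 7 bp
  47→55: 8 bp
  55→66: 11 bp
  66→74: 8 bp
  74→78: 4 bp
  78→97: 19 bp
  97→104: 7 bp
  104→112: 8 bp
  112→122: 10 bp
  122→135: 13 bp
  135→143: 8 bp
  143→152: 9 bp
  152→157: 5 bp
  157→171: 14 bp
  171→187: 16 bp
  187→199: 12 bp
  199→207: 8 bp
  207→223: 16 bp
  223→229: 6 bp
  229→239: 10 bp
  239→254: 15 bp
  254→262: 8 bp
  262→271: 9 bp
  271→5 (wrap): 275-271+5 = 9 bp

[4,5,6,6,7,7,8,8,8,8,8,8,8,8,9,9,9,10,10,11,12,13,13,14,15,16,16,19]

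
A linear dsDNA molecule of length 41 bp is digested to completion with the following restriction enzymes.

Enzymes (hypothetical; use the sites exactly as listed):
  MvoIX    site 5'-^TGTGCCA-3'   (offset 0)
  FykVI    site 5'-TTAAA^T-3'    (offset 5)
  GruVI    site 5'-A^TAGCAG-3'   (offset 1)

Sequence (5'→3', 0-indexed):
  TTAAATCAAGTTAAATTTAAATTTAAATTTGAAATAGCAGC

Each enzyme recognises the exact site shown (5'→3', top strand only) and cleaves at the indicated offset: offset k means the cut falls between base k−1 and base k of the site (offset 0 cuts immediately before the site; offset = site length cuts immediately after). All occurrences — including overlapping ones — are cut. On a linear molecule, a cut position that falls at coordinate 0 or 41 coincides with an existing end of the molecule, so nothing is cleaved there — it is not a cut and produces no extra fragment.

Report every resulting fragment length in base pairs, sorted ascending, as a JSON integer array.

[5,6,6,7,7,10]

Site scan:
  MvoIX (TGTGCCA, off=0): no sites
  FykVI TTAAAT/5: at [0, 10, 16, 22] ⇒ [5, 15, 21, 27]
  GruVI ATAGCAG/1: at [33] ⇒ [34]

Pooled cuts: [5, 15, 21, 27, 34]

Fragment lengths:
  [0,5): 5 bp
  [5,15): 10 bp
  [15,21): 6 bp
  [21,27): 6 bp
  [27,34): 7 bp
  [34,41): 7 bp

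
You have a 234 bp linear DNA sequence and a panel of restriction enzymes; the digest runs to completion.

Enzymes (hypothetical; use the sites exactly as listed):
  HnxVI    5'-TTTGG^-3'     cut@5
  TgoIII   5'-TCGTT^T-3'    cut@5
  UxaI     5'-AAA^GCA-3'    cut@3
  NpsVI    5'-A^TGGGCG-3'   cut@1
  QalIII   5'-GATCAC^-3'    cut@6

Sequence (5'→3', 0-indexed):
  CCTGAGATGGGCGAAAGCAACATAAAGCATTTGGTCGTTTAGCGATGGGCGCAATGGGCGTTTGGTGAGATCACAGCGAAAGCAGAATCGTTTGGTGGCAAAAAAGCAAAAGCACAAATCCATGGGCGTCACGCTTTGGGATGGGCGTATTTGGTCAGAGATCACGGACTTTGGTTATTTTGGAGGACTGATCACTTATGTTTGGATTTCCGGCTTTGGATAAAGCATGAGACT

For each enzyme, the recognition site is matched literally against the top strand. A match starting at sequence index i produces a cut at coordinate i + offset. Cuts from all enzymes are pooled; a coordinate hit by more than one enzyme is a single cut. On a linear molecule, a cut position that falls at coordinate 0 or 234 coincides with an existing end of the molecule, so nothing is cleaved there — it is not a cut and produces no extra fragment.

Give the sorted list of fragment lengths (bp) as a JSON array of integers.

[2,3,5,5,6,6,7,7,8,9,9,9,9,9,10,10,10,10,11,11,11,11,12,13,14,17]

Per-enzyme occurrences:
  HnxVI (TTTGG, off=5): starts [29, 60, 90, 134, 149, 169, 178, 200, 214] → cuts [34, 65, 95, 139, 154, 174, 183, 205, 219]
  TgoIII (TCGTTT, off=5): starts [34, 87] → cuts [39, 92]
  UxaI (AAAGCA, off=3): starts [13, 23, 78, 102, 108, 221] → cuts [16, 26, 81, 105, 111, 224]
  NpsVI (ATGGGCG, off=1): starts [6, 44, 53, 121, 140] → cuts [7, 45, 54, 122, 141]
  QalIII (GATCAC, off=6): starts [68, 159, 189] → cuts [74, 165, 195]

All cut coordinates (distinct, sorted): [7, 16, 26, 34, 39, 45, 54, 65, 74, 81, 92, 95, 105, 111, 122, 139, 141, 154, 165, 174, 183, 195, 205, 219, 224]

Fragments:
  [0,7): 7 bp
  [7,16): 9 bp
  [16,26): 10 bp
  [26,34): 8 bp
  [34,39): 5 bp
  [39,45): 6 bp
  [45,54): 9 bp
  [54,65): 11 bp
  [65,74): 9 bp
  [74,81): 7 bp
  [81,92): 11 bp
  [92,95): 3 bp
  [95,105): 10 bp
  [105,111): 6 bp
  [111,122): 11 bp
  [122,139): 17 bp
  [139,141): 2 bp
  [141,154): 13 bp
  [154,165): 11 bp
  [165,174): 9 bp
  [174,183): 9 bp
  [183,195): 12 bp
  [195,205): 10 bp
  [205,219): 14 bp
  [219,224): 5 bp
  [224,234): 10 bp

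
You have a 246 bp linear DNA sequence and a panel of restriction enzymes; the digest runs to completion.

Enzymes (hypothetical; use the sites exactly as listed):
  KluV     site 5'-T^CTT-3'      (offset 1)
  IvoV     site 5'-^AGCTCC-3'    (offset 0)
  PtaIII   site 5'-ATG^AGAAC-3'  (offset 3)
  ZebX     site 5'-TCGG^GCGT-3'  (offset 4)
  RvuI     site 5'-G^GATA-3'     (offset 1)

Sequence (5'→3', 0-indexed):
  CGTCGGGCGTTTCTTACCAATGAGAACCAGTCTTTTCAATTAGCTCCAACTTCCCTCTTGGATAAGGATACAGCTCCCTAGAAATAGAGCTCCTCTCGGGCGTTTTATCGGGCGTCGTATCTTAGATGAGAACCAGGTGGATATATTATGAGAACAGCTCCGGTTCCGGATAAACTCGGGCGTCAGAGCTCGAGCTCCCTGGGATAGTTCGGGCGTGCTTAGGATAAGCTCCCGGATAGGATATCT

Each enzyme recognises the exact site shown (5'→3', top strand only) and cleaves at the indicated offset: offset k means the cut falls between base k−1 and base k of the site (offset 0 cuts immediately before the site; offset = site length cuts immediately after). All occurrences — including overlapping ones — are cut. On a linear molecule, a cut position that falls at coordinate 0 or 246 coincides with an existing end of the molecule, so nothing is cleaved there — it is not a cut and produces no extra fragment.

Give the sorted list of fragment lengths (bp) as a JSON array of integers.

Per-enzyme occurrences:
  KluV (TCTT, off=1): starts [11, 30, 55, 119] → cuts [12, 31, 56, 120]
  IvoV (AGCTCC, off=0): starts [41, 71, 87, 155, 192, 226] → cuts [41, 71, 87, 155, 192, 226]
  PtaIII (ATGAGAAC, off=3): starts [19, 125, 147] → cuts [22, 128, 150]
  ZebX (TCGGGCGT, off=4): starts [2, 95, 107, 175, 208] → cuts [6, 99, 111, 179, 212]
  RvuI (GGATA, off=1): starts [59, 65, 138, 167, 201, 221, 233, 238] → cuts [60, 66, 139, 168, 202, 222, 234, 239]

All cut coordinates (distinct, sorted): [6, 12, 22, 31, 41, 56, 60, 66, 71, 87, 99, 111, 120, 128, 139, 150, 155, 168, 179, 192, 202, 212, 222, 226, 234, 239]

Fragments:
  [0,6): 6 bp
  [6,12): 6 bp
  [12,22): 10 bp
  [22,31): 9 bp
  [31,41): 10 bp
  [41,56): 15 bp
  [56,60): 4 bp
  [60,66): 6 bp
  [66,71): 5 bp
  [71,87): 16 bp
  [87,99): 12 bp
  [99,111): 12 bp
  [111,120): 9 bp
  [120,128): 8 bp
  [128,139): 11 bp
  [139,150): 11 bp
  [150,155): 5 bp
  [155,168): 13 bp
  [168,179): 11 bp
  [179,192): 13 bp
  [192,202): 10 bp
  [202,212): 10 bp
  [212,222): 10 bp
  [222,226): 4 bp
  [226,234): 8 bp
  [234,239): 5 bp
  [239,246): 7 bp

[4,4,5,5,5,6,6,6,7,8,8,9,9,10,10,10,10,10,11,11,11,12,12,13,13,15,16]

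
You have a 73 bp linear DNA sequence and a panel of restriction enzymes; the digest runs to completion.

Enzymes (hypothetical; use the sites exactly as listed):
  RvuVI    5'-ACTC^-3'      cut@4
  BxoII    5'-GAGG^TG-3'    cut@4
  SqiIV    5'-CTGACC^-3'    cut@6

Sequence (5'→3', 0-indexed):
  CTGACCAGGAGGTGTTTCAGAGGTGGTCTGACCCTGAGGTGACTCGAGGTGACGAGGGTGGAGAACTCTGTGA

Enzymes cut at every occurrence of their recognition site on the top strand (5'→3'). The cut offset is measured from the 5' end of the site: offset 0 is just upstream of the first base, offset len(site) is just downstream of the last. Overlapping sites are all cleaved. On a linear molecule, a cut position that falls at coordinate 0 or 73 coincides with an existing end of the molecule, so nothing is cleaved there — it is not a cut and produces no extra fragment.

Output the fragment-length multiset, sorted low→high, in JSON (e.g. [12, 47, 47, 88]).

[4,5,6,6,6,6,10,11,19]

Scan for sites:
  RvuVI (ACTC, off=4): starts [41, 64] → cuts [45, 68]
  BxoII (GAGGTG, off=4): starts [8, 19, 35, 45] → cuts [12, 23, 39, 49]
  SqiIV (CTGACC, off=6): starts [0, 27] → cuts [6, 33]

Pooled cuts: [6, 12, 23, 33, 39, 45, 49, 68]

Fragments:
  [0,6): 6 bp
  [6,12): 6 bp
  [12,23): 11 bp
  [23,33): 10 bp
  [33,39): 6 bp
  [39,45): 6 bp
  [45,49): 4 bp
  [49,68): 19 bp
  [68,73): 5 bp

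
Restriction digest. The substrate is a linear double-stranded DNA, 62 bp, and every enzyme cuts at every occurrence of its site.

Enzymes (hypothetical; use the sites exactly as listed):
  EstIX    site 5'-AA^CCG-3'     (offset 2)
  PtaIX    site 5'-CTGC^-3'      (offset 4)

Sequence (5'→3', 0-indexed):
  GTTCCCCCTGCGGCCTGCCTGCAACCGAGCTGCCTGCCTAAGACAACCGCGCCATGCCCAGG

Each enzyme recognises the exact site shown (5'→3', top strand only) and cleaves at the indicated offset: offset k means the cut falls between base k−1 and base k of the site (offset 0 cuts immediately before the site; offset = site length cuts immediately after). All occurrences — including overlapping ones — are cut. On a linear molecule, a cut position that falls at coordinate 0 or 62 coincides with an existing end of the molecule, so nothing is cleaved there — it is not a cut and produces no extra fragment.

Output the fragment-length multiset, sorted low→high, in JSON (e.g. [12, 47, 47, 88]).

[2,4,4,7,9,9,11,16]

Per-enzyme occurrences:
  EstIX AACCG/2: at [22, 44] ⇒ [24, 46]
  PtaIX CTGC/4: at [7, 14, 18, 29, 33] ⇒ [11, 18, 22, 33, 37]

All cut coordinates (distinct, sorted): [11, 18, 22, 24, 33, 37, 46]

Fragment lengths:
  [0,11): 11 bp
  [11,18): 7 bp
  [18,22): 4 bp
  [22,24): 2 bp
  [24,33): 9 bp
  [33,37): 4 bp
  [37,46): 9 bp
  [46,62): 16 bp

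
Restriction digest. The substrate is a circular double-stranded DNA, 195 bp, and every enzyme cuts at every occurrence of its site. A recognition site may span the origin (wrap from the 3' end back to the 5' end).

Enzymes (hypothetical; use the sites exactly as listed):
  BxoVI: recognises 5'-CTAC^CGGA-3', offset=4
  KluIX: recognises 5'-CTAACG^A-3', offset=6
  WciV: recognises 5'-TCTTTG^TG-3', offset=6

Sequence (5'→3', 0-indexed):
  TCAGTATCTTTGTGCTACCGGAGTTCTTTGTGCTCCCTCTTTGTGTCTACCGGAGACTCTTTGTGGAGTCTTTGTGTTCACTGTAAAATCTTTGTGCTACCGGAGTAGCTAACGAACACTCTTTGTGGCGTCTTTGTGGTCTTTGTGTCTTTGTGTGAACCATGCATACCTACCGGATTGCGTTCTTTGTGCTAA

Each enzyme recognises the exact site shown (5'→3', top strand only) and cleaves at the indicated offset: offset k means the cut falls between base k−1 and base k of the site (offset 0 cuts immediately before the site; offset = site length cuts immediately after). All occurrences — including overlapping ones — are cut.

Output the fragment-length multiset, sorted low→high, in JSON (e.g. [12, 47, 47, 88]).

Site scan:
  BxoVI (CTACCGGA, off=4): starts [14, 46, 96, 169] → cuts [18, 50, 100, 173]
  KluIX (CTAACGA, off=6): starts [108] → cuts [114]
  WciV (TCTTTGTG, off=6): starts [6, 24, 37, 57, 68, 88, 119, 130, 139, 147, 183] → cuts [12, 30, 43, 63, 74, 94, 125, 136, 145, 153, 189]

All cut coordinates (distinct, sorted): [12, 18, 30, 43, 50, 63, 74, 94, 100, 114, 125, 136, 145, 153, 173, 189]

Fragments:
  12→18: 6 bp
  18→30: 12 bp
  30→43: 13 bp
  43→50: 7 bp
  50→63: 13 bp
  63→74: 11 bp
  74→94: 20 bp
  94→100: 6 bp
  100→114: 14 bp
  114→125: 11 bp
  125→136: 11 bp
  136→145: 9 bp
  145→153: 8 bp
  153→173: 20 bp
  173→189: 16 bp
  189→12 (wrap): 195-189+12 = 18 bp

[6,6,7,8,9,11,11,11,12,13,13,14,16,18,20,20]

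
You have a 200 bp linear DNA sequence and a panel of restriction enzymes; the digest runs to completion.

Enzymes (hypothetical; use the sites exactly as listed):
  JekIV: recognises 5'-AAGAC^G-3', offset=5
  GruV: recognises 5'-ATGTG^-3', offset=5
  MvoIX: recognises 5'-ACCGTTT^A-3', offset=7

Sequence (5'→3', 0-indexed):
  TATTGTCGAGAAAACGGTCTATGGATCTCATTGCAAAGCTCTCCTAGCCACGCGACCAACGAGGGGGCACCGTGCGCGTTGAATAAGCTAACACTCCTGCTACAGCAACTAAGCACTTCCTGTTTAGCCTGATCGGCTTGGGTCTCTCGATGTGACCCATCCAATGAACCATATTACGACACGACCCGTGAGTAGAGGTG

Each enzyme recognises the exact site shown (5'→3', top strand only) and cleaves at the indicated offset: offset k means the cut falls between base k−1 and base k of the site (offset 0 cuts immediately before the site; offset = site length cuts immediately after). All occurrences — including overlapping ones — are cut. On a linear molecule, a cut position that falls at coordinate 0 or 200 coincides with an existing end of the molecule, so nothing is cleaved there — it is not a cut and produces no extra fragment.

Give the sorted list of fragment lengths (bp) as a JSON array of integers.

[46,154]

Per-enzyme occurrences:
  JekIV (AAGACG, off=5): no sites
  GruV ATGTG/5: at [149] ⇒ [154]
  MvoIX (ACCGTTTA, off=7): no sites

All cut coordinates (distinct, sorted): [154]

Fragment lengths:
  [0,154): 154 bp
  [154,200): 46 bp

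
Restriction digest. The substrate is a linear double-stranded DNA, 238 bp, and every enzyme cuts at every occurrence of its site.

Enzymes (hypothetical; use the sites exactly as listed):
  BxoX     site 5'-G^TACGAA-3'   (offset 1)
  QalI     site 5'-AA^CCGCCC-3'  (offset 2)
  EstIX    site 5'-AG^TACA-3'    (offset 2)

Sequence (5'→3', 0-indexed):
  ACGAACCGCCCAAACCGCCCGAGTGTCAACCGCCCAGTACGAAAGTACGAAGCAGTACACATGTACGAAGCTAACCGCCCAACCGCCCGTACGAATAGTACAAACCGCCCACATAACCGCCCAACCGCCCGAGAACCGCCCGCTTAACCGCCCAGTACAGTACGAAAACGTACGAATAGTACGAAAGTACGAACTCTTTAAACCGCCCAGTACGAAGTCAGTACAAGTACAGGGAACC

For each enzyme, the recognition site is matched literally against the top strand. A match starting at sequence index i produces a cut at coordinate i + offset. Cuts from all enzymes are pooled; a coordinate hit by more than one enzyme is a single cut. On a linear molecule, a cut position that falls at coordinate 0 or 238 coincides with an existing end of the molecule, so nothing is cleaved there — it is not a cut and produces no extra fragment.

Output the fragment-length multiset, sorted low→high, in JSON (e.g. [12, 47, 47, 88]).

Site scan:
  BxoX GTACGAA/1: at [36, 44, 62, 88, 159, 169, 178, 186, 209] ⇒ [37, 45, 63, 89, 160, 170, 179, 187, 210]
  QalI AACCGCCC/2: at [3, 12, 27, 72, 80, 102, 114, 122, 133, 145, 200] ⇒ [5, 14, 29, 74, 82, 104, 116, 124, 135, 147, 202]
  EstIX AGTACA/2: at [53, 96, 153, 219, 225] ⇒ [55, 98, 155, 221, 227]

All cut coordinates (distinct, sorted): [5, 14, 29, 37, 45, 55, 63, 74, 82, 89, 98, 104, 116, 124, 135, 147, 155, 160, 170, 179, 187, 202, 210, 221, 227]

Fragment lengths:
  [0,5): 5 bp
  [5,14): 9 bp
  [14,29): 15 bp
  [29,37): 8 bp
  [37,45): 8 bp
  [45,55): 10 bp
  [55,63): 8 bp
  [63,74): 11 bp
  [74,82): 8 bp
  [82,89): 7 bp
  [89,98): 9 bp
  [98,104): 6 bp
  [104,116): 12 bp
  [116,124): 8 bp
  [124,135): 11 bp
  [135,147): 12 bp
  [147,155): 8 bp
  [155,160): 5 bp
  [160,170): 10 bp
  [170,179): 9 bp
  [179,187): 8 bp
  [187,202): 15 bp
  [202,210): 8 bp
  [210,221): 11 bp
  [221,227): 6 bp
  [227,238): 11 bp

[5,5,6,6,7,8,8,8,8,8,8,8,8,9,9,9,10,10,11,11,11,11,12,12,15,15]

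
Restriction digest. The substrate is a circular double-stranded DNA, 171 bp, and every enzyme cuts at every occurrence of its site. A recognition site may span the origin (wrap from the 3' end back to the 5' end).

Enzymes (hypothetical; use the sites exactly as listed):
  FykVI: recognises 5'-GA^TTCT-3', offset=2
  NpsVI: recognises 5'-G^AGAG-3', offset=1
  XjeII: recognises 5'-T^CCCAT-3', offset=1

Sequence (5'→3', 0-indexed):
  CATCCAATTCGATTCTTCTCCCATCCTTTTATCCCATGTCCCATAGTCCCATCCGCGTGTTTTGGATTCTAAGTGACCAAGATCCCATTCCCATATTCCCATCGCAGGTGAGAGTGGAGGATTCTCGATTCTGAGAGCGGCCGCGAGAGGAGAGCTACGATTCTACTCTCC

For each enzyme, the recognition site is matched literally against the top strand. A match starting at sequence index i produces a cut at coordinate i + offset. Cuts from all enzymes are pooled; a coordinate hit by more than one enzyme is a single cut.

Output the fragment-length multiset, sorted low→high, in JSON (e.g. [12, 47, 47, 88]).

[5,5,6,7,7,7,8,8,9,10,11,12,13,13,14,17,19]

Per-enzyme occurrences:
  FykVI (GATTCT, off=2): starts [10, 64, 119, 126, 158] → cuts [12, 66, 121, 128, 160]
  NpsVI (GAGAG, off=1): starts [109, 132, 144, 149] → cuts [110, 133, 145, 150]
  XjeII (TCCCAT, off=1): starts [18, 31, 38, 46, 82, 88, 96, 168] → cuts [19, 32, 39, 47, 83, 89, 97, 169]

Pooled cuts: [12, 19, 32, 39, 47, 66, 83, 89, 97, 110, 121, 128, 133, 145, 150, 160, 169]

Fragments:
  12→19: 7 bp
  19→32: 13 bp
  32→39: 7 bp
  39→47: 8 bp
  47→66: 19 bp
  66→83: 17 bp
  83→89: 6 bp
  89→97: 8 bp
  97→110: 13 bp
  110→121: 11 bp
  121→128: 7 bp
  128→133: 5 bp
  133→145: 12 bp
  145→150: 5 bp
  150→160: 10 bp
  160→169: 9 bp
  169→12 (wrap): 171-169+12 = 14 bp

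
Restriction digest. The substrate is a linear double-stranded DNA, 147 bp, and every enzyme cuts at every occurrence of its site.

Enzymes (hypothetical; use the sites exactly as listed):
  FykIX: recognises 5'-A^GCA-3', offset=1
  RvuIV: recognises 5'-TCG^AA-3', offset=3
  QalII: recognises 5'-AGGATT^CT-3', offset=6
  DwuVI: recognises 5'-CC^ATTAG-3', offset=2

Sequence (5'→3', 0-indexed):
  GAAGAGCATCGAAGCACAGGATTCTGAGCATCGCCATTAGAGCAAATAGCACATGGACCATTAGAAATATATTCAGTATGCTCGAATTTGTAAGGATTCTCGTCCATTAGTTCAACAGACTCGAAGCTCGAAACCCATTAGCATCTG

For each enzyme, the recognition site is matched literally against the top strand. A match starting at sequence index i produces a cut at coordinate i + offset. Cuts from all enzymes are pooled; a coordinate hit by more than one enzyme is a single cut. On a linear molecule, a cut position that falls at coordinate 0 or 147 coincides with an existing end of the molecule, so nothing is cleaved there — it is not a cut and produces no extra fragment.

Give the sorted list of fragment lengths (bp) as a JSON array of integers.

Per-enzyme occurrences:
  FykIX (AGCA, off=1): starts [4, 12, 26, 40, 47, 139] → cuts [5, 13, 27, 41, 48, 140]
  RvuIV (TCGAA, off=3): starts [8, 81, 120, 127] → cuts [11, 84, 123, 130]
  QalII (AGGATTCT, off=6): starts [17, 92] → cuts [23, 98]
  DwuVI (CCATTAG, off=2): starts [33, 57, 103, 134] → cuts [35, 59, 105, 136]

Pooled cuts: [5, 11, 13, 23, 27, 35, 41, 48, 59, 84, 98, 105, 123, 130, 136, 140]

Fragment lengths:
  [0,5): 5 bp
  [5,11): 6 bp
  [11,13): 2 bp
  [13,23): 10 bp
  [23,27): 4 bp
  [27,35): 8 bp
  [35,41): 6 bp
  [41,48): 7 bp
  [48,59): 11 bp
  [59,84): 25 bp
  [84,98): 14 bp
  [98,105): 7 bp
  [105,123): 18 bp
  [123,130): 7 bp
  [130,136): 6 bp
  [136,140): 4 bp
  [140,147): 7 bp

[2,4,4,5,6,6,6,7,7,7,7,8,10,11,14,18,25]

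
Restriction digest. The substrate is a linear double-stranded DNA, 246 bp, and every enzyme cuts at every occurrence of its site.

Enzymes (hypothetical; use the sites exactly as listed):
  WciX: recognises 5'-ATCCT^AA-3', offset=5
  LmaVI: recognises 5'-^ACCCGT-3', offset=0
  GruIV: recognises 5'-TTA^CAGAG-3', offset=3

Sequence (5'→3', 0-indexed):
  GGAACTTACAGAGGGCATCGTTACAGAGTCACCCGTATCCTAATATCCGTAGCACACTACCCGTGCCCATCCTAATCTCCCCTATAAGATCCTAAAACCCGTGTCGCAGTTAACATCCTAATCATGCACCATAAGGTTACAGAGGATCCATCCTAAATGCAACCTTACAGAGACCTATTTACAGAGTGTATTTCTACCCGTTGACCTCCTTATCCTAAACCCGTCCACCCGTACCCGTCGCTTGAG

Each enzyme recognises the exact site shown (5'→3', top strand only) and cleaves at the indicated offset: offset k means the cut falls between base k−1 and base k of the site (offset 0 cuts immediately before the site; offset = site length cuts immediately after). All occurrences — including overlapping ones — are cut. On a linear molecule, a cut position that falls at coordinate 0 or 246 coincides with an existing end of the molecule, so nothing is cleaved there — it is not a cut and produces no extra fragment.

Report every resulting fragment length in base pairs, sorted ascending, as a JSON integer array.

[2,3,6,7,8,8,11,13,14,14,14,15,15,15,17,20,20,21,23]

Per-enzyme occurrences:
  WciX (ATCCTAA, off=5): starts [36, 68, 88, 114, 149, 211] → cuts [41, 73, 93, 119, 154, 216]
  LmaVI (ACCCGT, off=0): starts [30, 58, 96, 195, 218, 226, 232] → cuts [30, 58, 96, 195, 218, 226, 232]
  GruIV (TTACAGAG, off=3): starts [5, 20, 136, 164, 178] → cuts [8, 23, 139, 167, 181]

Pooled cuts: [8, 23, 30, 41, 58, 73, 93, 96, 119, 139, 154, 167, 181, 195, 216, 218, 226, 232]

Fragments:
  [0,8): 8 bp
  [8,23): 15 bp
  [23,30): 7 bp
  [30,41): 11 bp
  [41,58): 17 bp
  [58,73): 15 bp
  [73,93): 20 bp
  [93,96): 3 bp
  [96,119): 23 bp
  [119,139): 20 bp
  [139,154): 15 bp
  [154,167): 13 bp
  [167,181): 14 bp
  [181,195): 14 bp
  [195,216): 21 bp
  [216,218): 2 bp
  [218,226): 8 bp
  [226,232): 6 bp
  [232,246): 14 bp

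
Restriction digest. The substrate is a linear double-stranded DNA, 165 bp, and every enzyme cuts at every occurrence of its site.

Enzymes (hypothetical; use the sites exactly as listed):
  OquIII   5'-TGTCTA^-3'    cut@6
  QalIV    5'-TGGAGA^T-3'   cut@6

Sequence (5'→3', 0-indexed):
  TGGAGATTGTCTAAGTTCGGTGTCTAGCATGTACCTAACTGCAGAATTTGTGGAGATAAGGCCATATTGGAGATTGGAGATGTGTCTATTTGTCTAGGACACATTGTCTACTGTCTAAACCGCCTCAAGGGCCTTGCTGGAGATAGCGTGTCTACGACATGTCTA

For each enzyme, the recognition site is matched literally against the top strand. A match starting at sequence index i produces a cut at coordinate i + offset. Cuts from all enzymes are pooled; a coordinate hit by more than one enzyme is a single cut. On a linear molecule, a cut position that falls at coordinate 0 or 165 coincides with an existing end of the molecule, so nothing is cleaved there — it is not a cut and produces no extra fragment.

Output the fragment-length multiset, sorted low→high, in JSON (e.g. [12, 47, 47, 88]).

[6,7,7,7,8,8,11,11,13,14,17,26,30]

Per-enzyme occurrences:
  OquIII (TGTCTA, off=6): starts [7, 20, 82, 90, 104, 111, 148, 159] → cuts [13, 26, 88, 96, 110, 117, 154] (position 165 is a terminus of the linear molecule — no cut)
  QalIV (TGGAGAT, off=6): starts [0, 50, 67, 74, 137] → cuts [6, 56, 73, 80, 143]

All cut coordinates (distinct, sorted): [6, 13, 26, 56, 73, 80, 88, 96, 110, 117, 143, 154]

Fragments:
  [0,6): 6 bp
  [6,13): 7 bp
  [13,26): 13 bp
  [26,56): 30 bp
  [56,73): 17 bp
  [73,80): 7 bp
  [80,88): 8 bp
  [88,96): 8 bp
  [96,110): 14 bp
  [110,117): 7 bp
  [117,143): 26 bp
  [143,154): 11 bp
  [154,165): 11 bp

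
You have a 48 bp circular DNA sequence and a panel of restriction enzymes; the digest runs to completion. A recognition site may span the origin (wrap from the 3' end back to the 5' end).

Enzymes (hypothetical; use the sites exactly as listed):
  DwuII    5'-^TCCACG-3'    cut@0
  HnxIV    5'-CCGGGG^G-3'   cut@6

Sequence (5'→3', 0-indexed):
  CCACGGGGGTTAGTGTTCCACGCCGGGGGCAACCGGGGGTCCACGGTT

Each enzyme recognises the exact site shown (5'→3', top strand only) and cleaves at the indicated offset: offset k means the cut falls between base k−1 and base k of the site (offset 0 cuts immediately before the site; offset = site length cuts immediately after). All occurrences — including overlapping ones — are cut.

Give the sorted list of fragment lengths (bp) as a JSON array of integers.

[1,8,10,12,17]

Per-enzyme occurrences:
  DwuII (TCCACG, off=0): starts [16, 39, 47] → cuts [16, 39, 47]
  HnxIV (CCGGGGG, off=6): starts [22, 32] → cuts [28, 38]

Pooled cuts: [16, 28, 38, 39, 47]

Fragment lengths:
  16→28: 12 bp
  28→38: 10 bp
  38→39: 1 bp
  39→47: 8 bp
  47→16 (wrap): 48-47+16 = 17 bp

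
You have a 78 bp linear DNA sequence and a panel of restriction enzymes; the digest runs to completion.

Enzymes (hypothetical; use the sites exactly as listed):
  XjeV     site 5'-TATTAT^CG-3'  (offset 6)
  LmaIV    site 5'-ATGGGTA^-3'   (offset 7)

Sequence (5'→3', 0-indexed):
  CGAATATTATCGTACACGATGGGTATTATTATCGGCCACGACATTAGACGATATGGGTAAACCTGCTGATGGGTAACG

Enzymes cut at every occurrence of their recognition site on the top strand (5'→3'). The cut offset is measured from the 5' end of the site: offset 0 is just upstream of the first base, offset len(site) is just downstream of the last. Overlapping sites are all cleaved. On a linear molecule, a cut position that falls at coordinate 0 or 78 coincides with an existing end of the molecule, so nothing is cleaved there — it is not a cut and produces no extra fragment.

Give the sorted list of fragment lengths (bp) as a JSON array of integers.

[3,7,10,15,16,27]

Scan for sites:
  XjeV (TATTATCG, off=6): starts [4, 26] → cuts [10, 32]
  LmaIV (ATGGGTA, off=7): starts [18, 52, 68] → cuts [25, 59, 75]

All cut coordinates (distinct, sorted): [10, 25, 32, 59, 75]

Fragment lengths:
  [0,10): 10 bp
  [10,25): 15 bp
  [25,32): 7 bp
  [32,59): 27 bp
  [59,75): 16 bp
  [75,78): 3 bp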